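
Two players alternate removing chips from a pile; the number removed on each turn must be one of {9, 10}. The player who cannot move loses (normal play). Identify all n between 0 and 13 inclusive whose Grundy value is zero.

G(0) = 0
G(1) = mex{} = 0
G(2) = mex{} = 0
G(3) = mex{} = 0
G(4) = mex{} = 0
G(5) = mex{} = 0
G(6) = mex{} = 0
G(7) = mex{} = 0
G(8) = mex{} = 0
G(9) = mex{0} = 1
G(10) = mex{0,0} = 1
G(11) = mex{0,0} = 1
G(12) = mex{0,0} = 1
G(13) = mex{0,0} = 1
P-positions are exactly the n with G(n) = 0.

0, 1, 2, 3, 4, 5, 6, 7, 8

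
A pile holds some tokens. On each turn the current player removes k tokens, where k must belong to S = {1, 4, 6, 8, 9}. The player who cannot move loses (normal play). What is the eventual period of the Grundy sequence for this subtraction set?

n :  0  1  2  3  4  5  6  7  8  9 10 11 12 13 14 15 16 17 18 19 20 21 22 23 24 25 26 27 28 29 30 31 32 33 34 35
G :  0  1  0  1  2  0  1  0  1  2  3  2  0  1  2  3  2  0  1  0  1  2  0  1  0  1  2  3  2  0  1  2  3  2  0  1
G(n+17) = G(n) holds for n = 0,…,8 (a full window of length max(S) = 9), so the sequence is purely periodic with period 17.

17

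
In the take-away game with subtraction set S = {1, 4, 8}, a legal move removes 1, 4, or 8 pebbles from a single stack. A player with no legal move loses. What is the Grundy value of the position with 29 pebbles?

0

G(0) = 0
G(1) = mex{0} = 1
G(2) = mex{1} = 0
G(3) = mex{0} = 1
G(4) = mex{1,0} = 2
G(5) = mex{2,1} = 0
G(6) = mex{0,0} = 1
G(7) = mex{1,1} = 0
G(8) = mex{0,2,0} = 1
G(9) = mex{1,0,1} = 2
G(10) = mex{2,1,0} = 3
G(11) = mex{3,0,1} = 2
G(12) = mex{2,1,2} = 0
G(13) = mex{0,2,0} = 1
G(14) = mex{1,3,1} = 0
G(15) = mex{0,2,0} = 1
G(16) = mex{1,0,1} = 2
G(17) = mex{2,1,2} = 0
G(18) = mex{0,0,3} = 1
G(19) = mex{1,1,2} = 0
G(20) = mex{0,2,0} = 1
G(21) = mex{1,0,1} = 2
G(22) = mex{2,1,0} = 3
G(23) = mex{3,0,1} = 2
G(24) = mex{2,1,2} = 0
G(25) = mex{0,2,0} = 1
G(26) = mex{1,3,1} = 0
G(27) = mex{0,2,0} = 1
G(28) = mex{1,0,1} = 2
G(29) = mex{2,1,2} = 0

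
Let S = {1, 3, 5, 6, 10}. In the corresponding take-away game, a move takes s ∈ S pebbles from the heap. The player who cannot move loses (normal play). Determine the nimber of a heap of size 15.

G(0) = 0
G(1) = mex{0} = 1
G(2) = mex{1} = 0
G(3) = mex{0,0} = 1
G(4) = mex{1,1} = 0
G(5) = mex{0,0,0} = 1
G(6) = mex{1,1,1,0} = 2
G(7) = mex{2,0,0,1} = 3
G(8) = mex{3,1,1,0} = 2
G(9) = mex{2,2,0,1} = 3
G(10) = mex{3,3,1,0,0} = 2
G(11) = mex{2,2,2,1,1} = 0
G(12) = mex{0,3,3,2,0} = 1
G(13) = mex{1,2,2,3,1} = 0
G(14) = mex{0,0,3,2,0} = 1
G(15) = mex{1,1,2,3,1} = 0

0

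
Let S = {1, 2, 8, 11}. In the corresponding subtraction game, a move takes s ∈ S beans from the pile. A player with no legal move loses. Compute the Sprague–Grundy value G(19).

n :  0  1  2  3  4  5  6  7  8  9 10 11 12 13 14 15 16 17 18 19
G :  0  1  2  0  1  2  0  1  2  0  1  2  0  1  2  0  1  2  0  1

1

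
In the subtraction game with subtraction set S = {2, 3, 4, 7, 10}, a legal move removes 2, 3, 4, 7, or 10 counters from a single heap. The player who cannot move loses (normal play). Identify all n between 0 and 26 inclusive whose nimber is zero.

0, 1, 6, 12, 17, 18, 23

n :  0  1  2  3  4  5  6  7  8  9 10 11 12 13 14 15 16 17 18 19 20 21 22 23 24 25 26
G :  0  0  1  1  2  2  0  3  1  4  2  5  0  3  1  4  2  0  0  1  1  2  2  0  3  1  4
P-positions are exactly the n with G(n) = 0.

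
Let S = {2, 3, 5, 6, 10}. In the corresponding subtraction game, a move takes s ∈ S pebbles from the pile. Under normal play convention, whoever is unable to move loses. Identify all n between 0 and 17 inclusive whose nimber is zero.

0, 1, 8, 9, 16, 17

G(0) = 0
G(1) = mex{} = 0
G(2) = mex{0} = 1
G(3) = mex{0,0} = 1
G(4) = mex{1,0} = 2
G(5) = mex{1,1,0} = 2
G(6) = mex{2,1,0,0} = 3
G(7) = mex{2,2,1,0} = 3
G(8) = mex{3,2,1,1} = 0
G(9) = mex{3,3,2,1} = 0
G(10) = mex{0,3,2,2,0} = 1
G(11) = mex{0,0,3,2,0} = 1
G(12) = mex{1,0,3,3,1} = 2
G(13) = mex{1,1,0,3,1} = 2
G(14) = mex{2,1,0,0,2} = 3
G(15) = mex{2,2,1,0,2} = 3
G(16) = mex{3,2,1,1,3} = 0
G(17) = mex{3,3,2,1,3} = 0
P-positions are exactly the n with G(n) = 0.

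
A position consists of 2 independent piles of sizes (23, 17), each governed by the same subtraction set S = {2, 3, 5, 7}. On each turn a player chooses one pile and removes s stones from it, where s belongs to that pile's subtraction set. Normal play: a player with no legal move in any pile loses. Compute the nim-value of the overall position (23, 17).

6

All piles use S = {2, 3, 5, 7}:
n :  0  1  2  3  4  5  6  7  8  9 10 11 12 13 14 15 16 17 18 19 20 21 22 23
G :  0  0  1  1  2  2  3  3  4  0  0  1  1  2  2  3  3  4  0  0  1  1  2  2
Pile A: G(23) = 2.
Pile B: G(17) = 4.
Combined Grundy value = 2 ⊕ 4 = 6.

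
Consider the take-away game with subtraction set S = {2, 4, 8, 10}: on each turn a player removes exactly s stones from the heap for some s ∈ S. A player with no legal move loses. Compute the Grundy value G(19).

0

G(0) = 0
G(1) = mex{} = 0
G(2) = mex{0} = 1
G(3) = mex{0} = 1
G(4) = mex{1,0} = 2
G(5) = mex{1,0} = 2
G(6) = mex{2,1} = 0
G(7) = mex{2,1} = 0
G(8) = mex{0,2,0} = 1
G(9) = mex{0,2,0} = 1
G(10) = mex{1,0,1,0} = 2
G(11) = mex{1,0,1,0} = 2
G(12) = mex{2,1,2,1} = 0
G(13) = mex{2,1,2,1} = 0
G(14) = mex{0,2,0,2} = 1
G(15) = mex{0,2,0,2} = 1
G(16) = mex{1,0,1,0} = 2
G(17) = mex{1,0,1,0} = 2
G(18) = mex{2,1,2,1} = 0
G(19) = mex{2,1,2,1} = 0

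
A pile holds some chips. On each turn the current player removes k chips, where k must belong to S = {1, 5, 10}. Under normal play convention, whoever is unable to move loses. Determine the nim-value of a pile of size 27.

G(0) = 0
G(1) = mex{0} = 1
G(2) = mex{1} = 0
G(3) = mex{0} = 1
G(4) = mex{1} = 0
G(5) = mex{0,0} = 1
G(6) = mex{1,1} = 0
G(7) = mex{0,0} = 1
G(8) = mex{1,1} = 0
G(9) = mex{0,0} = 1
G(10) = mex{1,1,0} = 2
G(11) = mex{2,0,1} = 3
G(12) = mex{3,1,0} = 2
G(13) = mex{2,0,1} = 3
G(14) = mex{3,1,0} = 2
G(15) = mex{2,2,1} = 0
G(16) = mex{0,3,0} = 1
G(17) = mex{1,2,1} = 0
G(18) = mex{0,3,0} = 1
G(19) = mex{1,2,1} = 0
G(20) = mex{0,0,2} = 1
G(21) = mex{1,1,3} = 0
G(22) = mex{0,0,2} = 1
G(23) = mex{1,1,3} = 0
G(24) = mex{0,0,2} = 1
G(25) = mex{1,1,0} = 2
G(26) = mex{2,0,1} = 3
G(27) = mex{3,1,0} = 2

2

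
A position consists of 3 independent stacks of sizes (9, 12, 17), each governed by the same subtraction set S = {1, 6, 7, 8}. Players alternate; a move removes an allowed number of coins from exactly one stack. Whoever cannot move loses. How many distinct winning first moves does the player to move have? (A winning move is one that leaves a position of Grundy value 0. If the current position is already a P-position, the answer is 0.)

1

All stacks use S = {1, 6, 7, 8}:
G(0) = 0
G(1) = mex{0} = 1
G(2) = mex{1} = 0
G(3) = mex{0} = 1
G(4) = mex{1} = 0
G(5) = mex{0} = 1
G(6) = mex{1,0} = 2
G(7) = mex{2,1,0} = 3
G(8) = mex{3,0,1,0} = 2
G(9) = mex{2,1,0,1} = 3
G(10) = mex{3,0,1,0} = 2
G(11) = mex{2,1,0,1} = 3
G(12) = mex{3,2,1,0} = 4
G(13) = mex{4,3,2,1} = 0
G(14) = mex{0,2,3,2} = 1
G(15) = mex{1,3,2,3} = 0
G(16) = mex{0,2,3,2} = 1
G(17) = mex{1,3,2,3} = 0
Stack A: G(9) = 3.
Stack B: G(12) = 4.
Stack C: G(17) = 0.
Combined Grundy value = 3 ⊕ 4 ⊕ 0 = 7.
A winning move leaves total XOR = 0, i.e. changes one component's Grundy value g to g ⊕ X where X is the current total.
Stack A: need g' = 3⊕7 = 4. Options: 9−1→G=2, 9−6→G=1, 9−7→G=0, 9−8→G=1. Hits: 0.
Stack B: need g' = 4⊕7 = 3. Options: 12−1→G=3, 12−6→G=2, 12−7→G=1, 12−8→G=0. Hits: 1.
Stack C: need g' = 0⊕7 = 7. Options: 17−1→G=1, 17−6→G=3, 17−7→G=2, 17−8→G=3. Hits: 0.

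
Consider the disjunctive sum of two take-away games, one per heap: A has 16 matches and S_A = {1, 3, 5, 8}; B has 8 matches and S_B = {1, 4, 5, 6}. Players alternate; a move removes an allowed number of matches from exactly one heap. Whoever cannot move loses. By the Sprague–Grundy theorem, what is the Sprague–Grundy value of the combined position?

5

Heap A, S = {1, 3, 5, 8}:
n :  0  1  2  3  4  5  6  7  8  9 10 11 12 13 14 15 16
G :  0  1  0  1  0  1  0  1  2  3  2  3  2  0  1  0  1
G_A(16) = 1.
Heap B, S = {1, 4, 5, 6}:
n : 0 1 2 3 4 5 6 7 8
G : 0 1 0 1 2 3 2 3 4
G_B(8) = 4.
Combined Grundy value = 1 ⊕ 4 = 5.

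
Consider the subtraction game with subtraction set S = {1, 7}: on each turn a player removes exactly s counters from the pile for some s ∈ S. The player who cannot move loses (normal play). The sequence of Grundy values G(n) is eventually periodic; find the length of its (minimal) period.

G(0) = 0
G(1) = mex{0} = 1
G(2) = mex{1} = 0
G(3) = mex{0} = 1
G(4) = mex{1} = 0
G(5) = mex{0} = 1
G(6) = mex{1} = 0
G(7) = mex{0,0} = 1
G(8) = mex{1,1} = 0
G(9) = mex{0,0} = 1
G(10) = mex{1,1} = 0
G(11) = mex{0,0} = 1
G(12) = mex{1,1} = 0
G(13) = mex{0,0} = 1
G(14) = mex{1,1} = 0
G(n+2) = G(n) holds for n = 0,…,6 (a full window of length max(S) = 7), so the sequence is purely periodic with period 2.

2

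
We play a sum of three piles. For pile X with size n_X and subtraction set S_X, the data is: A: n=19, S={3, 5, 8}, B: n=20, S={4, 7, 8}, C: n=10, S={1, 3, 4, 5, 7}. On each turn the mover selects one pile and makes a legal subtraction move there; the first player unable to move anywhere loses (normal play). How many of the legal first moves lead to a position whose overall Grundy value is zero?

0

Pile A, S = {3, 5, 8}:
n :  0  1  2  3  4  5  6  7  8  9 10 11 12 13 14 15 16 17 18 19
G :  0  0  0  1  1  1  2  2  2  3  3  0  0  0  1  1  1  2  2  2
G_A(19) = 2.
Pile B, S = {4, 7, 8}:
n :  0  1  2  3  4  5  6  7  8  9 10 11 12 13 14 15 16 17 18 19 20
G :  0  0  0  0  1  1  1  1  2  2  2  2  0  0  0  0  1  1  1  1  2
G_B(20) = 2.
Pile C, S = {1, 3, 4, 5, 7}:
G(0) = 0
G(1) = mex{0} = 1
G(2) = mex{1} = 0
G(3) = mex{0,0} = 1
G(4) = mex{1,1,0} = 2
G(5) = mex{2,0,1,0} = 3
G(6) = mex{3,1,0,1} = 2
G(7) = mex{2,2,1,0,0} = 3
G(8) = mex{3,3,2,1,1} = 0
G(9) = mex{0,2,3,2,0} = 1
G(10) = mex{1,3,2,3,1} = 0
G_C(10) = 0.
Combined Grundy value = 2 ⊕ 2 ⊕ 0 = 0.
A winning move leaves total XOR = 0, i.e. changes one component's Grundy value g to g ⊕ X where X is the current total.
Pile A: target g' = 2⊕0 = 2, but every legal move changes the Grundy value (mex property), so 0 moves.
Pile B: target g' = 2⊕0 = 2, but every legal move changes the Grundy value (mex property), so 0 moves.
Pile C: target g' = 0⊕0 = 0, but every legal move changes the Grundy value (mex property), so 0 moves.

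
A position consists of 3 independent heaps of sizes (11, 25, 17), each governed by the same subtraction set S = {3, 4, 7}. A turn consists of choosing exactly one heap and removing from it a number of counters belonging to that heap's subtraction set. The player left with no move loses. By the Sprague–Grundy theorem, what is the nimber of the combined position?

All heaps use S = {3, 4, 7}:
n :  0  1  2  3  4  5  6  7  8  9 10 11 12 13 14 15 16 17 18 19 20 21 22 23 24 25
G :  0  0  0  1  1  1  2  2  2  3  0  0  0  1  1  1  2  2  2  3  0  0  0  1  1  1
Heap A: G(11) = 0.
Heap B: G(25) = 1.
Heap C: G(17) = 2.
Combined Grundy value = 0 ⊕ 1 ⊕ 2 = 3.

3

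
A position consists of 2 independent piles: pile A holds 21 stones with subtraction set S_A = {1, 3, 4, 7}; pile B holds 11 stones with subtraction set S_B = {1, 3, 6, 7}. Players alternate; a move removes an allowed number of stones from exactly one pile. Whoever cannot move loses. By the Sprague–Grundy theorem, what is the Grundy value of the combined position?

Pile A, S = {1, 3, 4, 7}:
G(0) = 0
G(1) = mex{0} = 1
G(2) = mex{1} = 0
G(3) = mex{0,0} = 1
G(4) = mex{1,1,0} = 2
G(5) = mex{2,0,1} = 3
G(6) = mex{3,1,0} = 2
G(7) = mex{2,2,1,0} = 3
G(8) = mex{3,3,2,1} = 0
G(9) = mex{0,2,3,0} = 1
G(10) = mex{1,3,2,1} = 0
G(11) = mex{0,0,3,2} = 1
G(12) = mex{1,1,0,3} = 2
G(13) = mex{2,0,1,2} = 3
G(14) = mex{3,1,0,3} = 2
G(15) = mex{2,2,1,0} = 3
G(16) = mex{3,3,2,1} = 0
G(17) = mex{0,2,3,0} = 1
G(18) = mex{1,3,2,1} = 0
G(19) = mex{0,0,3,2} = 1
G(20) = mex{1,1,0,3} = 2
G(21) = mex{2,0,1,2} = 3
G_A(21) = 3.
Pile B, S = {1, 3, 6, 7}:
G(0) = 0
G(1) = mex{0} = 1
G(2) = mex{1} = 0
G(3) = mex{0,0} = 1
G(4) = mex{1,1} = 0
G(5) = mex{0,0} = 1
G(6) = mex{1,1,0} = 2
G(7) = mex{2,0,1,0} = 3
G(8) = mex{3,1,0,1} = 2
G(9) = mex{2,2,1,0} = 3
G(10) = mex{3,3,0,1} = 2
G(11) = mex{2,2,1,0} = 3
G_B(11) = 3.
Combined Grundy value = 3 ⊕ 3 = 0.

0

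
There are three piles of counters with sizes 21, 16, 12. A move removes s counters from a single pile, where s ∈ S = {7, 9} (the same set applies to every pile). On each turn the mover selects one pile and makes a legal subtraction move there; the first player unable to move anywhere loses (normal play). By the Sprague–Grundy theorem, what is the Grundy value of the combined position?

1

All piles use S = {7, 9}:
G(0) = 0
G(1) = mex{} = 0
G(2) = mex{} = 0
G(3) = mex{} = 0
G(4) = mex{} = 0
G(5) = mex{} = 0
G(6) = mex{} = 0
G(7) = mex{0} = 1
G(8) = mex{0} = 1
G(9) = mex{0,0} = 1
G(10) = mex{0,0} = 1
G(11) = mex{0,0} = 1
G(12) = mex{0,0} = 1
G(13) = mex{0,0} = 1
G(14) = mex{1,0} = 2
G(15) = mex{1,0} = 2
G(16) = mex{1,1} = 0
G(17) = mex{1,1} = 0
G(18) = mex{1,1} = 0
G(19) = mex{1,1} = 0
G(20) = mex{1,1} = 0
G(21) = mex{2,1} = 0
Pile A: G(21) = 0.
Pile B: G(16) = 0.
Pile C: G(12) = 1.
Combined Grundy value = 0 ⊕ 0 ⊕ 1 = 1.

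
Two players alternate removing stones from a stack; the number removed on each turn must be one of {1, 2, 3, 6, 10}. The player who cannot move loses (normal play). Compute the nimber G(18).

2

G(0) = 0
G(1) = mex{0} = 1
G(2) = mex{1,0} = 2
G(3) = mex{2,1,0} = 3
G(4) = mex{3,2,1} = 0
G(5) = mex{0,3,2} = 1
G(6) = mex{1,0,3,0} = 2
G(7) = mex{2,1,0,1} = 3
G(8) = mex{3,2,1,2} = 0
G(9) = mex{0,3,2,3} = 1
G(10) = mex{1,0,3,0,0} = 2
G(11) = mex{2,1,0,1,1} = 3
G(12) = mex{3,2,1,2,2} = 0
G(13) = mex{0,3,2,3,3} = 1
G(14) = mex{1,0,3,0,0} = 2
G(15) = mex{2,1,0,1,1} = 3
G(16) = mex{3,2,1,2,2} = 0
G(17) = mex{0,3,2,3,3} = 1
G(18) = mex{1,0,3,0,0} = 2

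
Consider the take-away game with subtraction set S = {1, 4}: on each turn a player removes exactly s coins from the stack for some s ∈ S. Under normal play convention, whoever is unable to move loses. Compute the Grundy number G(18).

G(0) = 0
G(1) = mex{0} = 1
G(2) = mex{1} = 0
G(3) = mex{0} = 1
G(4) = mex{1,0} = 2
G(5) = mex{2,1} = 0
G(6) = mex{0,0} = 1
G(7) = mex{1,1} = 0
G(8) = mex{0,2} = 1
G(9) = mex{1,0} = 2
G(10) = mex{2,1} = 0
G(11) = mex{0,0} = 1
G(12) = mex{1,1} = 0
G(13) = mex{0,2} = 1
G(14) = mex{1,0} = 2
G(15) = mex{2,1} = 0
G(16) = mex{0,0} = 1
G(17) = mex{1,1} = 0
G(18) = mex{0,2} = 1

1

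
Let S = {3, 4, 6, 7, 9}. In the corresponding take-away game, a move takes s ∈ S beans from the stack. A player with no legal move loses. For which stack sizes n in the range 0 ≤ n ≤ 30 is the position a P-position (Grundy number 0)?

n :  0  1  2  3  4  5  6  7  8  9 10 11 12 13 14 15 16 17 18 19 20 21 22 23 24 25 26 27 28 29 30
G :  0  0  0  1  1  1  2  2  2  3  3  3  0  0  0  1  1  1  2  2  2  3  3  3  0  0  0  1  1  1  2
P-positions are exactly the n with G(n) = 0.

0, 1, 2, 12, 13, 14, 24, 25, 26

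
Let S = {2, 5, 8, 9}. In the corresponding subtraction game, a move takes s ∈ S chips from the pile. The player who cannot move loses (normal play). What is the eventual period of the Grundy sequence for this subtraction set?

17

n :  0  1  2  3  4  5  6  7  8  9 10 11 12 13 14 15 16 17 18 19 20 21 22 23 24 25 26 27 28 29 30 31 32 33 34 35
G :  0  0  1  1  0  2  1  0  2  1  3  0  2  1  0  2  1  0  0  1  1  0  2  1  0  2  1  3  0  2  1  0  2  1  0  0
G(n+17) = G(n) holds for n = 0,…,8 (a full window of length max(S) = 9), so the sequence is purely periodic with period 17.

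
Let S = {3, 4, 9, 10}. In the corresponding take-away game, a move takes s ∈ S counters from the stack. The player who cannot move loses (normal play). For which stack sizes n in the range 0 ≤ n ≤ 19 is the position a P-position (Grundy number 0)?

G(0) = 0
G(1) = mex{} = 0
G(2) = mex{} = 0
G(3) = mex{0} = 1
G(4) = mex{0,0} = 1
G(5) = mex{0,0} = 1
G(6) = mex{1,0} = 2
G(7) = mex{1,1} = 0
G(8) = mex{1,1} = 0
G(9) = mex{2,1,0} = 3
G(10) = mex{0,2,0,0} = 1
G(11) = mex{0,0,0,0} = 1
G(12) = mex{3,0,1,0} = 2
G(13) = mex{1,3,1,1} = 0
G(14) = mex{1,1,1,1} = 0
G(15) = mex{2,1,2,1} = 0
G(16) = mex{0,2,0,2} = 1
G(17) = mex{0,0,0,0} = 1
G(18) = mex{0,0,3,0} = 1
G(19) = mex{1,0,1,3} = 2
P-positions are exactly the n with G(n) = 0.

0, 1, 2, 7, 8, 13, 14, 15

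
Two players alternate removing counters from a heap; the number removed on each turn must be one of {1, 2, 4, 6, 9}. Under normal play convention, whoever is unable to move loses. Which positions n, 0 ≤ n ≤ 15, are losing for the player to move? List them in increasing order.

0, 3, 8, 11

n :  0  1  2  3  4  5  6  7  8  9 10 11 12 13 14 15
G :  0  1  2  0  1  2  3  4  0  1  2  0  1  2  3  4
P-positions are exactly the n with G(n) = 0.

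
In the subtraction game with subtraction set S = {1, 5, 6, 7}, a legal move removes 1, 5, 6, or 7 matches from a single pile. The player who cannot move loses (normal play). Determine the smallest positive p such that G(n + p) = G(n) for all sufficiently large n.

12

n :  0  1  2  3  4  5  6  7  8  9 10 11 12 13 14 15 16 17 18 19 20 21 22 23 24 25
G :  0  1  0  1  0  1  2  3  2  3  2  3  0  1  0  1  0  1  2  3  2  3  2  3  0  1
G(n+12) = G(n) holds for n = 0,…,6 (a full window of length max(S) = 7), so the sequence is purely periodic with period 12.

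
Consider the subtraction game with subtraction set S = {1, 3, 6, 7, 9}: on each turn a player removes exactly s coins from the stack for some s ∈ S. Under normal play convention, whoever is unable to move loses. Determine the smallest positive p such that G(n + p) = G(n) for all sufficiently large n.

12

n :  0  1  2  3  4  5  6  7  8  9 10 11 12 13 14 15 16 17 18 19 20 21 22 23 24 25
G :  0  1  0  1  0  1  2  3  2  3  2  3  0  1  0  1  0  1  2  3  2  3  2  3  0  1
G(n+12) = G(n) holds for n = 0,…,8 (a full window of length max(S) = 9), so the sequence is purely periodic with period 12.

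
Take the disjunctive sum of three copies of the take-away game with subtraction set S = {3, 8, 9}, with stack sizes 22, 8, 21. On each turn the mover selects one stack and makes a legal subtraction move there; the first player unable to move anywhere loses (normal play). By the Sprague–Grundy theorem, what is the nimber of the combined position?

All stacks use S = {3, 8, 9}:
n :  0  1  2  3  4  5  6  7  8  9 10 11 12 13 14 15 16 17 18 19 20 21 22
G :  0  0  0  1  1  1  0  0  2  1  1  3  0  0  2  1  1  0  0  0  1  1  1
Stack A: G(22) = 1.
Stack B: G(8) = 2.
Stack C: G(21) = 1.
Combined Grundy value = 1 ⊕ 2 ⊕ 1 = 2.

2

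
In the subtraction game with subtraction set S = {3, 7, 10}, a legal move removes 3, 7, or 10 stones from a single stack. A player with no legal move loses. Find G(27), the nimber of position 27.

G(0) = 0
G(1) = mex{} = 0
G(2) = mex{} = 0
G(3) = mex{0} = 1
G(4) = mex{0} = 1
G(5) = mex{0} = 1
G(6) = mex{1} = 0
G(7) = mex{1,0} = 2
G(8) = mex{1,0} = 2
G(9) = mex{0,0} = 1
G(10) = mex{2,1,0} = 3
G(11) = mex{2,1,0} = 3
G(12) = mex{1,1,0} = 2
G(13) = mex{3,0,1} = 2
G(14) = mex{3,2,1} = 0
G(15) = mex{2,2,1} = 0
G(16) = mex{2,1,0} = 3
G(17) = mex{0,3,2} = 1
G(18) = mex{0,3,2} = 1
G(19) = mex{3,2,1} = 0
G(20) = mex{1,2,3} = 0
G(21) = mex{1,0,3} = 2
G(22) = mex{0,0,2} = 1
G(23) = mex{0,3,2} = 1
G(24) = mex{2,1,0} = 3
G(25) = mex{1,1,0} = 2
G(26) = mex{1,0,3} = 2
G(27) = mex{3,0,1} = 2

2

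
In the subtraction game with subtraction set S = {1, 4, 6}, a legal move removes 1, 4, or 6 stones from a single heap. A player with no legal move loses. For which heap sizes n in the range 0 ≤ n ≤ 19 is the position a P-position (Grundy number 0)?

n :  0  1  2  3  4  5  6  7  8  9 10 11 12 13 14 15 16 17 18 19
G :  0  1  0  1  2  0  1  0  1  2  0  1  0  1  2  0  1  0  1  2
P-positions are exactly the n with G(n) = 0.

0, 2, 5, 7, 10, 12, 15, 17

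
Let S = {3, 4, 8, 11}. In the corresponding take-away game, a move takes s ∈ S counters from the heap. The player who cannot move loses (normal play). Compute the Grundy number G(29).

n :  0  1  2  3  4  5  6  7  8  9 10 11 12 13 14 15 16 17 18 19 20 21 22 23 24 25 26 27 28 29
G :  0  0  0  1  1  1  2  0  2  3  1  3  4  2  0  2  0  1  3  1  2  0  2  0  1  3  1  2  0  2

2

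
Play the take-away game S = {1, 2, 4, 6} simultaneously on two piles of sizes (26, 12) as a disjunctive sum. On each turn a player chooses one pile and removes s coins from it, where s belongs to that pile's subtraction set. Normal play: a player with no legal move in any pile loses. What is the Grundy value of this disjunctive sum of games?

3

All piles use S = {1, 2, 4, 6}:
n :  0  1  2  3  4  5  6  7  8  9 10 11 12 13 14 15 16 17 18 19 20 21 22 23 24 25 26
G :  0  1  2  0  1  2  3  4  0  1  2  0  1  2  3  4  0  1  2  0  1  2  3  4  0  1  2
Pile A: G(26) = 2.
Pile B: G(12) = 1.
Combined Grundy value = 2 ⊕ 1 = 3.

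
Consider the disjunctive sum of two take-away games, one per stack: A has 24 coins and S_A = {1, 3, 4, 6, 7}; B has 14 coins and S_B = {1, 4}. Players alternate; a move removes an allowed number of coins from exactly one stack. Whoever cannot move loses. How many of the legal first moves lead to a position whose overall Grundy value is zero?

0

Stack A, S = {1, 3, 4, 6, 7}:
G(0) = 0
G(1) = mex{0} = 1
G(2) = mex{1} = 0
G(3) = mex{0,0} = 1
G(4) = mex{1,1,0} = 2
G(5) = mex{2,0,1} = 3
G(6) = mex{3,1,0,0} = 2
G(7) = mex{2,2,1,1,0} = 3
G(8) = mex{3,3,2,0,1} = 4
G(9) = mex{4,2,3,1,0} = 5
G(10) = mex{5,3,2,2,1} = 0
G(11) = mex{0,4,3,3,2} = 1
G(12) = mex{1,5,4,2,3} = 0
G(13) = mex{0,0,5,3,2} = 1
G(14) = mex{1,1,0,4,3} = 2
G(15) = mex{2,0,1,5,4} = 3
G(16) = mex{3,1,0,0,5} = 2
G(17) = mex{2,2,1,1,0} = 3
G(18) = mex{3,3,2,0,1} = 4
G(19) = mex{4,2,3,1,0} = 5
G(20) = mex{5,3,2,2,1} = 0
G(21) = mex{0,4,3,3,2} = 1
G(22) = mex{1,5,4,2,3} = 0
G(23) = mex{0,0,5,3,2} = 1
G(24) = mex{1,1,0,4,3} = 2
G_A(24) = 2.
Stack B, S = {1, 4}:
n :  0  1  2  3  4  5  6  7  8  9 10 11 12 13 14
G :  0  1  0  1  2  0  1  0  1  2  0  1  0  1  2
G_B(14) = 2.
Combined Grundy value = 2 ⊕ 2 = 0.
A winning move leaves total XOR = 0, i.e. changes one component's Grundy value g to g ⊕ X where X is the current total.
Stack A: target g' = 2⊕0 = 2, but every legal move changes the Grundy value (mex property), so 0 moves.
Stack B: target g' = 2⊕0 = 2, but every legal move changes the Grundy value (mex property), so 0 moves.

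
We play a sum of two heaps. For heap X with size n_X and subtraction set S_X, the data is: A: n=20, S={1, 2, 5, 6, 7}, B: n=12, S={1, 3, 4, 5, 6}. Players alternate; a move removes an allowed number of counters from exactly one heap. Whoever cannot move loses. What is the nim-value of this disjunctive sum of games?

Heap A, S = {1, 2, 5, 6, 7}:
G(0) = 0
G(1) = mex{0} = 1
G(2) = mex{1,0} = 2
G(3) = mex{2,1} = 0
G(4) = mex{0,2} = 1
G(5) = mex{1,0,0} = 2
G(6) = mex{2,1,1,0} = 3
G(7) = mex{3,2,2,1,0} = 4
G(8) = mex{4,3,0,2,1} = 5
G(9) = mex{5,4,1,0,2} = 3
G(10) = mex{3,5,2,1,0} = 4
G(11) = mex{4,3,3,2,1} = 0
G(12) = mex{0,4,4,3,2} = 1
G(13) = mex{1,0,5,4,3} = 2
G(14) = mex{2,1,3,5,4} = 0
G(15) = mex{0,2,4,3,5} = 1
G(16) = mex{1,0,0,4,3} = 2
G(17) = mex{2,1,1,0,4} = 3
G(18) = mex{3,2,2,1,0} = 4
G(19) = mex{4,3,0,2,1} = 5
G(20) = mex{5,4,1,0,2} = 3
G_A(20) = 3.
Heap B, S = {1, 3, 4, 5, 6}:
G(0) = 0
G(1) = mex{0} = 1
G(2) = mex{1} = 0
G(3) = mex{0,0} = 1
G(4) = mex{1,1,0} = 2
G(5) = mex{2,0,1,0} = 3
G(6) = mex{3,1,0,1,0} = 2
G(7) = mex{2,2,1,0,1} = 3
G(8) = mex{3,3,2,1,0} = 4
G(9) = mex{4,2,3,2,1} = 0
G(10) = mex{0,3,2,3,2} = 1
G(11) = mex{1,4,3,2,3} = 0
G(12) = mex{0,0,4,3,2} = 1
G_B(12) = 1.
Combined Grundy value = 3 ⊕ 1 = 2.

2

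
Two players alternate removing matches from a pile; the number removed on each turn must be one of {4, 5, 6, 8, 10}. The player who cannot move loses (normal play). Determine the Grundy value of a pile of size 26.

3

n :  0  1  2  3  4  5  6  7  8  9 10 11 12 13 14 15 16 17 18 19 20 21 22 23 24 25 26
G :  0  0  0  0  1  1  1  1  2  2  2  2  3  3  0  0  0  0  1  1  1  1  2  2  2  2  3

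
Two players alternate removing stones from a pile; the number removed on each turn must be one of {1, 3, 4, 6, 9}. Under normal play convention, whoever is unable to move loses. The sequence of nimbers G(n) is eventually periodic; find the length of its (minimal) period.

12

G(0) = 0
G(1) = mex{0} = 1
G(2) = mex{1} = 0
G(3) = mex{0,0} = 1
G(4) = mex{1,1,0} = 2
G(5) = mex{2,0,1} = 3
G(6) = mex{3,1,0,0} = 2
G(7) = mex{2,2,1,1} = 0
G(8) = mex{0,3,2,0} = 1
G(9) = mex{1,2,3,1,0} = 4
G(10) = mex{4,0,2,2,1} = 3
G(11) = mex{3,1,0,3,0} = 2
G(12) = mex{2,4,1,2,1} = 0
G(13) = mex{0,3,4,0,2} = 1
G(14) = mex{1,2,3,1,3} = 0
G(15) = mex{0,0,2,4,2} = 1
G(16) = mex{1,1,0,3,0} = 2
G(17) = mex{2,0,1,2,1} = 3
G(18) = mex{3,1,0,0,4} = 2
G(19) = mex{2,2,1,1,3} = 0
G(20) = mex{0,3,2,0,2} = 1
G(21) = mex{1,2,3,1,0} = 4
G(22) = mex{4,0,2,2,1} = 3
G(23) = mex{3,1,0,3,0} = 2
G(24) = mex{2,4,1,2,1} = 0
G(25) = mex{0,3,4,0,2} = 1
G(n+12) = G(n) holds for n = 0,…,8 (a full window of length max(S) = 9), so the sequence is purely periodic with period 12.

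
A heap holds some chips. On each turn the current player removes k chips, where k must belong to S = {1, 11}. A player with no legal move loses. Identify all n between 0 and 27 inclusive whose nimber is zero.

G(0) = 0
G(1) = mex{0} = 1
G(2) = mex{1} = 0
G(3) = mex{0} = 1
G(4) = mex{1} = 0
G(5) = mex{0} = 1
G(6) = mex{1} = 0
G(7) = mex{0} = 1
G(8) = mex{1} = 0
G(9) = mex{0} = 1
G(10) = mex{1} = 0
G(11) = mex{0,0} = 1
G(12) = mex{1,1} = 0
G(13) = mex{0,0} = 1
G(14) = mex{1,1} = 0
G(15) = mex{0,0} = 1
G(16) = mex{1,1} = 0
G(17) = mex{0,0} = 1
G(18) = mex{1,1} = 0
G(19) = mex{0,0} = 1
G(20) = mex{1,1} = 0
G(21) = mex{0,0} = 1
G(22) = mex{1,1} = 0
G(23) = mex{0,0} = 1
G(24) = mex{1,1} = 0
G(25) = mex{0,0} = 1
G(26) = mex{1,1} = 0
G(27) = mex{0,0} = 1
P-positions are exactly the n with G(n) = 0.

0, 2, 4, 6, 8, 10, 12, 14, 16, 18, 20, 22, 24, 26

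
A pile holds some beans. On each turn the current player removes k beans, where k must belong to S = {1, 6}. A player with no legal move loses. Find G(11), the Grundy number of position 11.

n :  0  1  2  3  4  5  6  7  8  9 10 11
G :  0  1  0  1  0  1  2  0  1  0  1  0

0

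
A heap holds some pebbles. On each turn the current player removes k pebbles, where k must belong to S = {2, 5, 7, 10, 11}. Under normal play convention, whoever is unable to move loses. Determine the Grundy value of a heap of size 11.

n :  0  1  2  3  4  5  6  7  8  9 10 11
G :  0  0  1  1  0  2  1  3  2  2  3  3

3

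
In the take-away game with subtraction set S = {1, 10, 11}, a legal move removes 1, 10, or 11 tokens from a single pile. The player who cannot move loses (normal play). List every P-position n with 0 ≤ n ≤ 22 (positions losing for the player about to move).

G(0) = 0
G(1) = mex{0} = 1
G(2) = mex{1} = 0
G(3) = mex{0} = 1
G(4) = mex{1} = 0
G(5) = mex{0} = 1
G(6) = mex{1} = 0
G(7) = mex{0} = 1
G(8) = mex{1} = 0
G(9) = mex{0} = 1
G(10) = mex{1,0} = 2
G(11) = mex{2,1,0} = 3
G(12) = mex{3,0,1} = 2
G(13) = mex{2,1,0} = 3
G(14) = mex{3,0,1} = 2
G(15) = mex{2,1,0} = 3
G(16) = mex{3,0,1} = 2
G(17) = mex{2,1,0} = 3
G(18) = mex{3,0,1} = 2
G(19) = mex{2,1,0} = 3
G(20) = mex{3,2,1} = 0
G(21) = mex{0,3,2} = 1
G(22) = mex{1,2,3} = 0
P-positions are exactly the n with G(n) = 0.

0, 2, 4, 6, 8, 20, 22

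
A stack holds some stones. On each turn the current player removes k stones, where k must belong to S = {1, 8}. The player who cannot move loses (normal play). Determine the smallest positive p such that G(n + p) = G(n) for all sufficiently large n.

9

G(0) = 0
G(1) = mex{0} = 1
G(2) = mex{1} = 0
G(3) = mex{0} = 1
G(4) = mex{1} = 0
G(5) = mex{0} = 1
G(6) = mex{1} = 0
G(7) = mex{0} = 1
G(8) = mex{1,0} = 2
G(9) = mex{2,1} = 0
G(10) = mex{0,0} = 1
G(11) = mex{1,1} = 0
G(12) = mex{0,0} = 1
G(13) = mex{1,1} = 0
G(14) = mex{0,0} = 1
G(15) = mex{1,1} = 0
G(16) = mex{0,2} = 1
G(17) = mex{1,0} = 2
G(18) = mex{2,1} = 0
G(19) = mex{0,0} = 1
G(n+9) = G(n) holds for n = 0,…,7 (a full window of length max(S) = 8), so the sequence is purely periodic with period 9.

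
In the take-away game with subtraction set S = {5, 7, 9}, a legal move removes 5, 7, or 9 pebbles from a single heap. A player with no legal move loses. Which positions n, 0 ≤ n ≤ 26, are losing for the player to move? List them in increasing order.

n :  0  1  2  3  4  5  6  7  8  9 10 11 12 13 14 15 16 17 18 19 20 21 22 23 24 25 26
G :  0  0  0  0  0  1  1  1  1  1  2  2  2  2  0  0  0  0  0  1  1  1  1  1  2  2  2
P-positions are exactly the n with G(n) = 0.

0, 1, 2, 3, 4, 14, 15, 16, 17, 18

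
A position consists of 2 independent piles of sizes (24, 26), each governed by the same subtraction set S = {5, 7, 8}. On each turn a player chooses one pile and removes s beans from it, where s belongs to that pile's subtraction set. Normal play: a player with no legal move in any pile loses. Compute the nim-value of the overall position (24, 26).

2

All piles use S = {5, 7, 8}:
G(0) = 0
G(1) = mex{} = 0
G(2) = mex{} = 0
G(3) = mex{} = 0
G(4) = mex{} = 0
G(5) = mex{0} = 1
G(6) = mex{0} = 1
G(7) = mex{0,0} = 1
G(8) = mex{0,0,0} = 1
G(9) = mex{0,0,0} = 1
G(10) = mex{1,0,0} = 2
G(11) = mex{1,0,0} = 2
G(12) = mex{1,1,0} = 2
G(13) = mex{1,1,1} = 0
G(14) = mex{1,1,1} = 0
G(15) = mex{2,1,1} = 0
G(16) = mex{2,1,1} = 0
G(17) = mex{2,2,1} = 0
G(18) = mex{0,2,2} = 1
G(19) = mex{0,2,2} = 1
G(20) = mex{0,0,2} = 1
G(21) = mex{0,0,0} = 1
G(22) = mex{0,0,0} = 1
G(23) = mex{1,0,0} = 2
G(24) = mex{1,0,0} = 2
G(25) = mex{1,1,0} = 2
G(26) = mex{1,1,1} = 0
Pile A: G(24) = 2.
Pile B: G(26) = 0.
Combined Grundy value = 2 ⊕ 0 = 2.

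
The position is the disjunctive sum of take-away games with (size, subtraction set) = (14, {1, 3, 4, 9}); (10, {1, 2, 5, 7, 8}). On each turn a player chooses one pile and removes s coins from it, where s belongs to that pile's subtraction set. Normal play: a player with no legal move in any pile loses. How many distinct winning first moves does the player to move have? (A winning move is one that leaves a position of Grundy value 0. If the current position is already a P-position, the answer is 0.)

3

Pile A, S = {1, 3, 4, 9}:
G(0) = 0
G(1) = mex{0} = 1
G(2) = mex{1} = 0
G(3) = mex{0,0} = 1
G(4) = mex{1,1,0} = 2
G(5) = mex{2,0,1} = 3
G(6) = mex{3,1,0} = 2
G(7) = mex{2,2,1} = 0
G(8) = mex{0,3,2} = 1
G(9) = mex{1,2,3,0} = 4
G(10) = mex{4,0,2,1} = 3
G(11) = mex{3,1,0,0} = 2
G(12) = mex{2,4,1,1} = 0
G(13) = mex{0,3,4,2} = 1
G(14) = mex{1,2,3,3} = 0
G_A(14) = 0.
Pile B, S = {1, 2, 5, 7, 8}:
n :  0  1  2  3  4  5  6  7  8  9 10
G :  0  1  2  0  1  2  0  1  2  0  1
G_B(10) = 1.
Combined Grundy value = 0 ⊕ 1 = 1.
A winning move leaves total XOR = 0, i.e. changes one component's Grundy value g to g ⊕ X where X is the current total.
Pile A: need g' = 0⊕1 = 1. Options: 14−1→G=1, 14−3→G=2, 14−4→G=3, 14−9→G=3. Hits: 1.
Pile B: need g' = 1⊕1 = 0. Options: 10−1→G=0, 10−2→G=2, 10−5→G=2, 10−7→G=0, 10−8→G=2. Hits: 2.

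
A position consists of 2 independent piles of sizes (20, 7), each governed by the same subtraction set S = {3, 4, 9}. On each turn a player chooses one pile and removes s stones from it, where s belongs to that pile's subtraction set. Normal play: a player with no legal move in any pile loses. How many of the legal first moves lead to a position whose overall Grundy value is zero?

0

All piles use S = {3, 4, 9}:
G(0) = 0
G(1) = mex{} = 0
G(2) = mex{} = 0
G(3) = mex{0} = 1
G(4) = mex{0,0} = 1
G(5) = mex{0,0} = 1
G(6) = mex{1,0} = 2
G(7) = mex{1,1} = 0
G(8) = mex{1,1} = 0
G(9) = mex{2,1,0} = 3
G(10) = mex{0,2,0} = 1
G(11) = mex{0,0,0} = 1
G(12) = mex{3,0,1} = 2
G(13) = mex{1,3,1} = 0
G(14) = mex{1,1,1} = 0
G(15) = mex{2,1,2} = 0
G(16) = mex{0,2,0} = 1
G(17) = mex{0,0,0} = 1
G(18) = mex{0,0,3} = 1
G(19) = mex{1,0,1} = 2
G(20) = mex{1,1,1} = 0
Pile A: G(20) = 0.
Pile B: G(7) = 0.
Combined Grundy value = 0 ⊕ 0 = 0.
A winning move leaves total XOR = 0, i.e. changes one component's Grundy value g to g ⊕ X where X is the current total.
Pile A: target g' = 0⊕0 = 0, but every legal move changes the Grundy value (mex property), so 0 moves.
Pile B: target g' = 0⊕0 = 0, but every legal move changes the Grundy value (mex property), so 0 moves.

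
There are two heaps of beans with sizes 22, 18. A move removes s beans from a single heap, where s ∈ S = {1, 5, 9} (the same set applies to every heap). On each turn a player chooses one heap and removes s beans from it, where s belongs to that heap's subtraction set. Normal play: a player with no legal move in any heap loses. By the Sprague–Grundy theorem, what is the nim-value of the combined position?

All heaps use S = {1, 5, 9}:
n :  0  1  2  3  4  5  6  7  8  9 10 11 12 13 14 15 16 17 18 19 20 21 22
G :  0  1  0  1  0  1  0  1  0  1  0  1  0  1  0  1  0  1  0  1  0  1  0
Heap A: G(22) = 0.
Heap B: G(18) = 0.
Combined Grundy value = 0 ⊕ 0 = 0.

0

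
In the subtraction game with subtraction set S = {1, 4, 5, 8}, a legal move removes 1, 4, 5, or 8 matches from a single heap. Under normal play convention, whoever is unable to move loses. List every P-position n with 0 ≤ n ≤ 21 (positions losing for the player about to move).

G(0) = 0
G(1) = mex{0} = 1
G(2) = mex{1} = 0
G(3) = mex{0} = 1
G(4) = mex{1,0} = 2
G(5) = mex{2,1,0} = 3
G(6) = mex{3,0,1} = 2
G(7) = mex{2,1,0} = 3
G(8) = mex{3,2,1,0} = 4
G(9) = mex{4,3,2,1} = 0
G(10) = mex{0,2,3,0} = 1
G(11) = mex{1,3,2,1} = 0
G(12) = mex{0,4,3,2} = 1
G(13) = mex{1,0,4,3} = 2
G(14) = mex{2,1,0,2} = 3
G(15) = mex{3,0,1,3} = 2
G(16) = mex{2,1,0,4} = 3
G(17) = mex{3,2,1,0} = 4
G(18) = mex{4,3,2,1} = 0
G(19) = mex{0,2,3,0} = 1
G(20) = mex{1,3,2,1} = 0
G(21) = mex{0,4,3,2} = 1
P-positions are exactly the n with G(n) = 0.

0, 2, 9, 11, 18, 20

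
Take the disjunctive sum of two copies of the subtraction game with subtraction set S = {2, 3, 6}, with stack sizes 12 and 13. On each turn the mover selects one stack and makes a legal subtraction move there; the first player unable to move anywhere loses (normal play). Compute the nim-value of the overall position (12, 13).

All stacks use S = {2, 3, 6}:
G(0) = 0
G(1) = mex{} = 0
G(2) = mex{0} = 1
G(3) = mex{0,0} = 1
G(4) = mex{1,0} = 2
G(5) = mex{1,1} = 0
G(6) = mex{2,1,0} = 3
G(7) = mex{0,2,0} = 1
G(8) = mex{3,0,1} = 2
G(9) = mex{1,3,1} = 0
G(10) = mex{2,1,2} = 0
G(11) = mex{0,2,0} = 1
G(12) = mex{0,0,3} = 1
G(13) = mex{1,0,1} = 2
Stack A: G(12) = 1.
Stack B: G(13) = 2.
Combined Grundy value = 1 ⊕ 2 = 3.

3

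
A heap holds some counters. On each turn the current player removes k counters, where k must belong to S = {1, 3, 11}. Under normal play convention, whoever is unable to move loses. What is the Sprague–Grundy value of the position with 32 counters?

G(0) = 0
G(1) = mex{0} = 1
G(2) = mex{1} = 0
G(3) = mex{0,0} = 1
G(4) = mex{1,1} = 0
G(5) = mex{0,0} = 1
G(6) = mex{1,1} = 0
G(7) = mex{0,0} = 1
G(8) = mex{1,1} = 0
G(9) = mex{0,0} = 1
G(10) = mex{1,1} = 0
G(11) = mex{0,0,0} = 1
G(12) = mex{1,1,1} = 0
G(13) = mex{0,0,0} = 1
G(14) = mex{1,1,1} = 0
G(15) = mex{0,0,0} = 1
G(16) = mex{1,1,1} = 0
G(17) = mex{0,0,0} = 1
G(18) = mex{1,1,1} = 0
G(19) = mex{0,0,0} = 1
G(20) = mex{1,1,1} = 0
G(21) = mex{0,0,0} = 1
G(22) = mex{1,1,1} = 0
G(23) = mex{0,0,0} = 1
G(24) = mex{1,1,1} = 0
G(25) = mex{0,0,0} = 1
G(26) = mex{1,1,1} = 0
G(27) = mex{0,0,0} = 1
G(28) = mex{1,1,1} = 0
G(29) = mex{0,0,0} = 1
G(30) = mex{1,1,1} = 0
G(31) = mex{0,0,0} = 1
G(32) = mex{1,1,1} = 0

0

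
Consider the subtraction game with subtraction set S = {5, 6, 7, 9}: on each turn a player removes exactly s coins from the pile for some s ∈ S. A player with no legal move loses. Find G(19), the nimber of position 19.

1

G(0) = 0
G(1) = mex{} = 0
G(2) = mex{} = 0
G(3) = mex{} = 0
G(4) = mex{} = 0
G(5) = mex{0} = 1
G(6) = mex{0,0} = 1
G(7) = mex{0,0,0} = 1
G(8) = mex{0,0,0} = 1
G(9) = mex{0,0,0,0} = 1
G(10) = mex{1,0,0,0} = 2
G(11) = mex{1,1,0,0} = 2
G(12) = mex{1,1,1,0} = 2
G(13) = mex{1,1,1,0} = 2
G(14) = mex{1,1,1,1} = 0
G(15) = mex{2,1,1,1} = 0
G(16) = mex{2,2,1,1} = 0
G(17) = mex{2,2,2,1} = 0
G(18) = mex{2,2,2,1} = 0
G(19) = mex{0,2,2,2} = 1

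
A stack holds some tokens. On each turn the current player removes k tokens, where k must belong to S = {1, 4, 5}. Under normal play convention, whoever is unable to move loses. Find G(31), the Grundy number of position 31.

3

G(0) = 0
G(1) = mex{0} = 1
G(2) = mex{1} = 0
G(3) = mex{0} = 1
G(4) = mex{1,0} = 2
G(5) = mex{2,1,0} = 3
G(6) = mex{3,0,1} = 2
G(7) = mex{2,1,0} = 3
G(8) = mex{3,2,1} = 0
G(9) = mex{0,3,2} = 1
G(10) = mex{1,2,3} = 0
G(11) = mex{0,3,2} = 1
G(12) = mex{1,0,3} = 2
G(13) = mex{2,1,0} = 3
G(14) = mex{3,0,1} = 2
G(15) = mex{2,1,0} = 3
G(16) = mex{3,2,1} = 0
G(17) = mex{0,3,2} = 1
G(18) = mex{1,2,3} = 0
G(19) = mex{0,3,2} = 1
G(20) = mex{1,0,3} = 2
G(21) = mex{2,1,0} = 3
G(22) = mex{3,0,1} = 2
G(23) = mex{2,1,0} = 3
G(24) = mex{3,2,1} = 0
G(25) = mex{0,3,2} = 1
G(26) = mex{1,2,3} = 0
G(27) = mex{0,3,2} = 1
G(28) = mex{1,0,3} = 2
G(29) = mex{2,1,0} = 3
G(30) = mex{3,0,1} = 2
G(31) = mex{2,1,0} = 3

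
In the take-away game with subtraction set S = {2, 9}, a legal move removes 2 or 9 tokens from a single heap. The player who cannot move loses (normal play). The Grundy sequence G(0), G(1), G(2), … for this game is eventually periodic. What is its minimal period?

G(0) = 0
G(1) = mex{} = 0
G(2) = mex{0} = 1
G(3) = mex{0} = 1
G(4) = mex{1} = 0
G(5) = mex{1} = 0
G(6) = mex{0} = 1
G(7) = mex{0} = 1
G(8) = mex{1} = 0
G(9) = mex{1,0} = 2
G(10) = mex{0,0} = 1
G(11) = mex{2,1} = 0
G(12) = mex{1,1} = 0
G(13) = mex{0,0} = 1
G(14) = mex{0,0} = 1
G(15) = mex{1,1} = 0
G(16) = mex{1,1} = 0
G(17) = mex{0,0} = 1
G(18) = mex{0,2} = 1
G(19) = mex{1,1} = 0
G(20) = mex{1,0} = 2
G(21) = mex{0,0} = 1
G(22) = mex{2,1} = 0
G(23) = mex{1,1} = 0
G(n+11) = G(n) holds for n = 0,…,8 (a full window of length max(S) = 9), so the sequence is purely periodic with period 11.

11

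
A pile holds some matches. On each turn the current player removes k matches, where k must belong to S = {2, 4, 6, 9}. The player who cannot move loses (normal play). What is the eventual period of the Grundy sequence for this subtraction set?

G(0) = 0
G(1) = mex{} = 0
G(2) = mex{0} = 1
G(3) = mex{0} = 1
G(4) = mex{1,0} = 2
G(5) = mex{1,0} = 2
G(6) = mex{2,1,0} = 3
G(7) = mex{2,1,0} = 3
G(8) = mex{3,2,1} = 0
G(9) = mex{3,2,1,0} = 4
G(10) = mex{0,3,2,0} = 1
G(11) = mex{4,3,2,1} = 0
G(12) = mex{1,0,3,1} = 2
G(13) = mex{0,4,3,2} = 1
G(14) = mex{2,1,0,2} = 3
G(15) = mex{1,0,4,3} = 2
G(16) = mex{3,2,1,3} = 0
G(17) = mex{2,1,0,0} = 3
G(18) = mex{0,3,2,4} = 1
G(19) = mex{3,2,1,1} = 0
G(20) = mex{1,0,3,0} = 2
G(21) = mex{0,3,2,2} = 1
G(22) = mex{2,1,0,1} = 3
G(23) = mex{1,0,3,3} = 2
G(24) = mex{3,2,1,2} = 0
G(25) = mex{2,1,0,0} = 3
G(26) = mex{0,3,2,3} = 1
G(27) = mex{3,2,1,1} = 0
G(28) = mex{1,0,3,0} = 2
From n = 10 onward G(n+8) = G(n); since this holds over max(S) = 9 consecutive positions the period is 8 (pre-period 10).

8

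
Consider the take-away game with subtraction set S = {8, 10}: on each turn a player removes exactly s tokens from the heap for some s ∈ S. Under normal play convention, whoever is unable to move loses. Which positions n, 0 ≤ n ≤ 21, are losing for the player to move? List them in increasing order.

n :  0  1  2  3  4  5  6  7  8  9 10 11 12 13 14 15 16 17 18 19 20 21
G :  0  0  0  0  0  0  0  0  1  1  1  1  1  1  1  1  2  2  0  0  0  0
P-positions are exactly the n with G(n) = 0.

0, 1, 2, 3, 4, 5, 6, 7, 18, 19, 20, 21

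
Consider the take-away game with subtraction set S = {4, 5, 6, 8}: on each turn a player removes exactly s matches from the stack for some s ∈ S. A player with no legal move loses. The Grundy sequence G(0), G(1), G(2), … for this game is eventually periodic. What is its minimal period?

G(0) = 0
G(1) = mex{} = 0
G(2) = mex{} = 0
G(3) = mex{} = 0
G(4) = mex{0} = 1
G(5) = mex{0,0} = 1
G(6) = mex{0,0,0} = 1
G(7) = mex{0,0,0} = 1
G(8) = mex{1,0,0,0} = 2
G(9) = mex{1,1,0,0} = 2
G(10) = mex{1,1,1,0} = 2
G(11) = mex{1,1,1,0} = 2
G(12) = mex{2,1,1,1} = 0
G(13) = mex{2,2,1,1} = 0
G(14) = mex{2,2,2,1} = 0
G(15) = mex{2,2,2,1} = 0
G(16) = mex{0,2,2,2} = 1
G(17) = mex{0,0,2,2} = 1
G(18) = mex{0,0,0,2} = 1
G(19) = mex{0,0,0,2} = 1
G(20) = mex{1,0,0,0} = 2
G(21) = mex{1,1,0,0} = 2
G(22) = mex{1,1,1,0} = 2
G(23) = mex{1,1,1,0} = 2
G(24) = mex{2,1,1,1} = 0
G(25) = mex{2,2,1,1} = 0
G(n+12) = G(n) holds for n = 0,…,7 (a full window of length max(S) = 8), so the sequence is purely periodic with period 12.

12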